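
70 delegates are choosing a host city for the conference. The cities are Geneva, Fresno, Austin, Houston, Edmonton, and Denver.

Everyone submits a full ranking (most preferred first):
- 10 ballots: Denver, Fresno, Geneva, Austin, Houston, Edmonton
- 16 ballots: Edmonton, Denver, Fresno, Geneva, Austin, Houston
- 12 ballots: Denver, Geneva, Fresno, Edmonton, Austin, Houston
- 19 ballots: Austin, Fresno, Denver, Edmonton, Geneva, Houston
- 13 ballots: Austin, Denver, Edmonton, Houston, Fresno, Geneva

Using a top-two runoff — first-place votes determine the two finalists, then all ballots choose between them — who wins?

Denver

Round 1 first-place votes: Geneva 0, Fresno 0, Austin 32, Houston 0, Edmonton 16, Denver 22. Austin and Denver advance.
Runoff: Austin is ranked above Denver on 32 ballots, Denver above Austin on 38.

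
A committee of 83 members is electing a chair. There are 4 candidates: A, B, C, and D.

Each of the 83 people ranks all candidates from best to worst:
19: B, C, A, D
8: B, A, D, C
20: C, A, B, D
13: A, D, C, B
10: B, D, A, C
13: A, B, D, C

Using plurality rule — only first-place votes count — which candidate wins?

First-place votes: A 26, B 37, C 20, D 0.

B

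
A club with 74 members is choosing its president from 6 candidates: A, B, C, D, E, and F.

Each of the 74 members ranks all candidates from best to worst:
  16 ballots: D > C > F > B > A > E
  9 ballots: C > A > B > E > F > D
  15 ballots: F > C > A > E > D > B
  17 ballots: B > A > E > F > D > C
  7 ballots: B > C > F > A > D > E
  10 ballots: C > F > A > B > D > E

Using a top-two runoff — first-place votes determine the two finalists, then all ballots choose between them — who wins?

C

Round 1 first-place votes: A 0, B 24, C 19, D 16, E 0, F 15. B and C advance.
Runoff: B is ranked above C on 24 ballots, C above B on 50.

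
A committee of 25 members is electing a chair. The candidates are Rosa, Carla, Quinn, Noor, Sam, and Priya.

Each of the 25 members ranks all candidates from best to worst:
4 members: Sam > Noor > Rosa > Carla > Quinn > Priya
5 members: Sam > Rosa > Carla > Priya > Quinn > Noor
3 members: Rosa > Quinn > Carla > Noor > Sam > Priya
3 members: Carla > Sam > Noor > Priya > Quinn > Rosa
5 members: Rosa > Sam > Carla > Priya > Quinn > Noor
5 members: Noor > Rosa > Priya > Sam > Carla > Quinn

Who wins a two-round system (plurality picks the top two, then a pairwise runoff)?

Round 1 first-place votes: Rosa 8, Carla 3, Quinn 0, Noor 5, Sam 9, Priya 0. Sam and Rosa advance.
Runoff: Sam is ranked above Rosa on 12 ballots, Rosa above Sam on 13.

Rosa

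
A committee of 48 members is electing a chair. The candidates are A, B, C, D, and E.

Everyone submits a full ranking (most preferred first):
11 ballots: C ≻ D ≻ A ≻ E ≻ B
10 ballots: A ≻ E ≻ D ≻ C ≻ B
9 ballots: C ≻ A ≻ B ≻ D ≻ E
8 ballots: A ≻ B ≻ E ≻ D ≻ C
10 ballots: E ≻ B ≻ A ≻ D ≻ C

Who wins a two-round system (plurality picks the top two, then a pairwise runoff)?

A

Round 1 first-place votes: A 18, B 0, C 20, D 0, E 10. C and A advance.
Runoff: C is ranked above A on 20 ballots, A above C on 28.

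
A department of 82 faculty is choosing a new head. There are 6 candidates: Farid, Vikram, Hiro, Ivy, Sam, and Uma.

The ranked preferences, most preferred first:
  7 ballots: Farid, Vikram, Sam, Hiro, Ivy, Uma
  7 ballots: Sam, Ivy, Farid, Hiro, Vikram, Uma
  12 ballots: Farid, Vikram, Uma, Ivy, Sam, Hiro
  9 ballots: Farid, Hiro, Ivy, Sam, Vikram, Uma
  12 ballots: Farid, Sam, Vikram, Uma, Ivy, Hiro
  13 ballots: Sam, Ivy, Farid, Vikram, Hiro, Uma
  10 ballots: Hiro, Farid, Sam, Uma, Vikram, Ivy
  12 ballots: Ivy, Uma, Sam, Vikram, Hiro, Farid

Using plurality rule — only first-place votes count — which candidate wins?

First-place votes: Farid 40, Vikram 0, Hiro 10, Ivy 12, Sam 20, Uma 0.

Farid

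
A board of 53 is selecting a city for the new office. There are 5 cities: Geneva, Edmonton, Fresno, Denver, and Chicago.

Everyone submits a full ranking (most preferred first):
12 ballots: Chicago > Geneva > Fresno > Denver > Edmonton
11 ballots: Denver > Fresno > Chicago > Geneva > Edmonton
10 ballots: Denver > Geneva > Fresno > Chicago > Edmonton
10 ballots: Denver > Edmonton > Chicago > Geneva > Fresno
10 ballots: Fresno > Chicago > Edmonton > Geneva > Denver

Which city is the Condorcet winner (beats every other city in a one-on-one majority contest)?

Denver

Denver vs Geneva: 31–22
Denver vs Edmonton: 43–10
Denver vs Fresno: 31–22
Denver vs Chicago: 31–22
Denver beats every other city.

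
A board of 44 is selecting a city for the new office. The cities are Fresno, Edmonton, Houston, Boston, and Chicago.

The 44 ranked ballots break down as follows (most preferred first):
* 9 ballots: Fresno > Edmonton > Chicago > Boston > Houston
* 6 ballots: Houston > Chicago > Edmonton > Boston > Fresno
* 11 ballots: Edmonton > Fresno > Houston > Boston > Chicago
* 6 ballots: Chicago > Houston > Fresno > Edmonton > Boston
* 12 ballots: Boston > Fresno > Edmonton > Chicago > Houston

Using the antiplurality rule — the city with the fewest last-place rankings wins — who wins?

Edmonton

Last-place votes: Fresno 6, Edmonton 0, Houston 21, Boston 6, Chicago 11.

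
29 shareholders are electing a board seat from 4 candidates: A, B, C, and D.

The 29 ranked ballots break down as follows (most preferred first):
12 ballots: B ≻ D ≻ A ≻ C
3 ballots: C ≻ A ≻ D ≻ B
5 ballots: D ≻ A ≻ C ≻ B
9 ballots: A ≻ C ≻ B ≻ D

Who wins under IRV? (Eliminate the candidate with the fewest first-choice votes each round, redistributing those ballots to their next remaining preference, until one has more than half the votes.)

Round 1: A 9, B 12, C 3, D 5. C eliminated.
Round 2: A 12, B 12, D 5. D eliminated.
Round 3: A 17, B 12. A has a majority (≥15).

A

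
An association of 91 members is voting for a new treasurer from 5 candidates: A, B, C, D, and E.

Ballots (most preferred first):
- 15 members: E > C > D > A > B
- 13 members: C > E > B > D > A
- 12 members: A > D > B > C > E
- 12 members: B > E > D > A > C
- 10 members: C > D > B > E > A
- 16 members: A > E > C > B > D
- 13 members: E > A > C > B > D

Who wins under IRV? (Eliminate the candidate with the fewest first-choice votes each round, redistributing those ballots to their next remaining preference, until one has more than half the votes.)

E

Round 1: A 28, B 12, C 23, D 0, E 28. D eliminated.
Round 2: A 28, B 12, C 23, E 28. B eliminated.
Round 3: A 28, C 23, E 40. C eliminated.
Round 4: A 28, E 63. E has a majority (≥46).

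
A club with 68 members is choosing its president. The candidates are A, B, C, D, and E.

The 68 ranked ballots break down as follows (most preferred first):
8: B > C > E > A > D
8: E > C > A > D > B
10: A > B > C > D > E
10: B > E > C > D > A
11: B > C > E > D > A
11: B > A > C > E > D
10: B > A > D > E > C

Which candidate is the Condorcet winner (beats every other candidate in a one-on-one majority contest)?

B vs A: 50–18
B vs C: 60–8
B vs D: 60–8
B vs E: 60–8
B beats every other candidate.

B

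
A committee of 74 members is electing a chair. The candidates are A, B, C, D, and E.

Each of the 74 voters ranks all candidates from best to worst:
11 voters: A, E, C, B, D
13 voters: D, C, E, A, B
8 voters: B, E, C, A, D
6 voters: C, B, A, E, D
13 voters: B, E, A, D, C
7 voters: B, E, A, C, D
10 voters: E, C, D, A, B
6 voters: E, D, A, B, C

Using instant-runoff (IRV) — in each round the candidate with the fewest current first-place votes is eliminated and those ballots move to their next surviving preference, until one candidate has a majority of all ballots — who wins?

Round 1: A 11, B 28, C 6, D 13, E 16. C eliminated.
Round 2: A 11, B 34, D 13, E 16. A eliminated.
Round 3: B 34, D 13, E 27. D eliminated.
Round 4: B 34, E 40. E has a majority (≥38).

E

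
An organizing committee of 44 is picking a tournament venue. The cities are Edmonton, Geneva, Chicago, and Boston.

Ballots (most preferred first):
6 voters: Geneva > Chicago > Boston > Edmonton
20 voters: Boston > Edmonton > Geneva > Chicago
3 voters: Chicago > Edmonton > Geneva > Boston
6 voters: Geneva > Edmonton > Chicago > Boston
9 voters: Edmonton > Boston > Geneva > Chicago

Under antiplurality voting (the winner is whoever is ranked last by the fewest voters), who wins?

Last-place votes: Edmonton 6, Geneva 0, Chicago 29, Boston 9.

Geneva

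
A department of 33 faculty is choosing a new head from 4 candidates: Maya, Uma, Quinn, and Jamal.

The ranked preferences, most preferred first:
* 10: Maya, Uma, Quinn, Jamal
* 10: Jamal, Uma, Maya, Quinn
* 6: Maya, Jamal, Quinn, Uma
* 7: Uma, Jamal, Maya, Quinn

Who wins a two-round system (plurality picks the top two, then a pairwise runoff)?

Round 1 first-place votes: Maya 16, Uma 7, Quinn 0, Jamal 10. Maya and Jamal advance.
Runoff: Maya is ranked above Jamal on 16 ballots, Jamal above Maya on 17.

Jamal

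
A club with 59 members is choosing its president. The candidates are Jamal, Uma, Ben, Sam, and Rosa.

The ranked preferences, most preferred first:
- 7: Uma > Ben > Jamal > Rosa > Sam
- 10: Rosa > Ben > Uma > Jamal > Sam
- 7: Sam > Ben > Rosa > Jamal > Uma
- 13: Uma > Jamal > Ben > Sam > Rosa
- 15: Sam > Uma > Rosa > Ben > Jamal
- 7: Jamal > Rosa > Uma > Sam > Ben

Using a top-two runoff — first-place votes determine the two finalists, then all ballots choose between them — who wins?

Uma

Round 1 first-place votes: Jamal 7, Uma 20, Ben 0, Sam 22, Rosa 10. Sam and Uma advance.
Runoff: Sam is ranked above Uma on 22 ballots, Uma above Sam on 37.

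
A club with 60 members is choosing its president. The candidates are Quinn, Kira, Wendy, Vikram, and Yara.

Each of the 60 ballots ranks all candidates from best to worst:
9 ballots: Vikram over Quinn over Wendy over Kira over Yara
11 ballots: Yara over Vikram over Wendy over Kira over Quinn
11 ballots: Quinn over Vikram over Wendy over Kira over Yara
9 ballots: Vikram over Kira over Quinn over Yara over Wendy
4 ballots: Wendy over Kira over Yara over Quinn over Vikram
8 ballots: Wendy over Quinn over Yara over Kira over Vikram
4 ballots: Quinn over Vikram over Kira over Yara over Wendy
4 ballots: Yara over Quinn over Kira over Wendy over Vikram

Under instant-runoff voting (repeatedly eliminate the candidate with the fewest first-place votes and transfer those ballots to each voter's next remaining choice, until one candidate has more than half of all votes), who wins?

Round 1: Quinn 15, Kira 0, Wendy 12, Vikram 18, Yara 15. Kira eliminated.
Round 2: Quinn 15, Wendy 12, Vikram 18, Yara 15. Wendy eliminated.
Round 3: Quinn 23, Vikram 18, Yara 19. Vikram eliminated.
Round 4: Quinn 41, Yara 19. Quinn has a majority (≥31).

Quinn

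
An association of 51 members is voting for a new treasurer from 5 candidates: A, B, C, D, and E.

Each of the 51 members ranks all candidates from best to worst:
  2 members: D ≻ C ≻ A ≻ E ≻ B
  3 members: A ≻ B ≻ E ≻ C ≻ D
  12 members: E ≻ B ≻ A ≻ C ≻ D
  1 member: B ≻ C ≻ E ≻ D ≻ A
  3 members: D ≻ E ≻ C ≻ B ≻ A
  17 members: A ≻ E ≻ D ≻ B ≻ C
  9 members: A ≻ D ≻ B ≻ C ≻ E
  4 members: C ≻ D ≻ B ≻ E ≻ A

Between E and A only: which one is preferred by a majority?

A

E is ranked above A on 20 ballots; A above E on 31.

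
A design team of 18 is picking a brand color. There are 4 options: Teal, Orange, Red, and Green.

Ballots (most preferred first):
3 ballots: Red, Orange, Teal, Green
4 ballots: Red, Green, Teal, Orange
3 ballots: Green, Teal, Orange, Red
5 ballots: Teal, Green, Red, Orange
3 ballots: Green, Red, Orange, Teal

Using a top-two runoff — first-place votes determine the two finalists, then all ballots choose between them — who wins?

Round 1 first-place votes: Teal 5, Orange 0, Red 7, Green 6. Red and Green advance.
Runoff: Red is ranked above Green on 7 ballots, Green above Red on 11.

Green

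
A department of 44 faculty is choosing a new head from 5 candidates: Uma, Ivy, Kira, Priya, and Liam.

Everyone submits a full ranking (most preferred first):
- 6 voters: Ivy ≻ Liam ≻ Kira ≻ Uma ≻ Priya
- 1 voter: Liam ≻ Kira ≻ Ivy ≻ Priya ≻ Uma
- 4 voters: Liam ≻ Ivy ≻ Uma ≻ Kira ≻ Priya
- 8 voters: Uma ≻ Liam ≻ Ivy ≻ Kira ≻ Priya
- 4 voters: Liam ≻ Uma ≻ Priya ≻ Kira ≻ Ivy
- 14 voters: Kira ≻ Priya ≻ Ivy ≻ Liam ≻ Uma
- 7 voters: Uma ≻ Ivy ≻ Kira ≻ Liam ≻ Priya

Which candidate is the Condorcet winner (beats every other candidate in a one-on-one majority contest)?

Ivy

Ivy vs Uma: 25–19
Ivy vs Kira: 25–19
Ivy vs Priya: 26–18
Ivy vs Liam: 27–17
Ivy beats every other candidate.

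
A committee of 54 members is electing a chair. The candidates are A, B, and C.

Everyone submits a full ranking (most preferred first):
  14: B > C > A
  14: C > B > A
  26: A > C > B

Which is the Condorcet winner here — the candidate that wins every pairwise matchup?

C

C vs A: 28–26
C vs B: 40–14
C beats every other candidate.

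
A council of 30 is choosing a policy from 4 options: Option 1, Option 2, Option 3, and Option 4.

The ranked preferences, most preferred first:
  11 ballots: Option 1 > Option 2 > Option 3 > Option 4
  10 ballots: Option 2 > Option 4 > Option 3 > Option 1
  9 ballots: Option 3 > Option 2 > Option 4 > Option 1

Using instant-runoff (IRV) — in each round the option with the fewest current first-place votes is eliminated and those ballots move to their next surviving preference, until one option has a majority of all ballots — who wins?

Round 1: Option 1 11, Option 2 10, Option 3 9, Option 4 0. Option 4 eliminated.
Round 2: Option 1 11, Option 2 10, Option 3 9. Option 3 eliminated.
Round 3: Option 1 11, Option 2 19. Option 2 has a majority (≥16).

Option 2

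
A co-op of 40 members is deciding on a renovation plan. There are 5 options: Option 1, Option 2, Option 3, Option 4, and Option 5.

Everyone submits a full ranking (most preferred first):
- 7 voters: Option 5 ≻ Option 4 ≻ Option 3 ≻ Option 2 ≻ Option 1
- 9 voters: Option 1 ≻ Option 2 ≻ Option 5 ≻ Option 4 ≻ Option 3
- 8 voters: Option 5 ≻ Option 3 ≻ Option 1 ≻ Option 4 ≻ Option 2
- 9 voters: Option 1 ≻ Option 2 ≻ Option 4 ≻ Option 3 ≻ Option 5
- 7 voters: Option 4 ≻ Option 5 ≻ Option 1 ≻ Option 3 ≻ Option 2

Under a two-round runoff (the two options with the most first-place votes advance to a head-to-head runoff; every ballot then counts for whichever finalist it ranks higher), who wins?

Round 1 first-place votes: Option 1 18, Option 2 0, Option 3 0, Option 4 7, Option 5 15. Option 1 and Option 5 advance.
Runoff: Option 1 is ranked above Option 5 on 18 ballots, Option 5 above Option 1 on 22.

Option 5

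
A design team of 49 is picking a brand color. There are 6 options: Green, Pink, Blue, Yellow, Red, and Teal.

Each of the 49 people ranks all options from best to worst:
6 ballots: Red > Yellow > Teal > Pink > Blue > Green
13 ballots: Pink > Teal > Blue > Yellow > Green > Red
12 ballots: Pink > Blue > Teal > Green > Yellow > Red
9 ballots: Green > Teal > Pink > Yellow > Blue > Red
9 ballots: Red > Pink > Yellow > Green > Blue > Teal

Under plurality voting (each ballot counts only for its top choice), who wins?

First-place votes: Green 9, Pink 25, Blue 0, Yellow 0, Red 15, Teal 0.

Pink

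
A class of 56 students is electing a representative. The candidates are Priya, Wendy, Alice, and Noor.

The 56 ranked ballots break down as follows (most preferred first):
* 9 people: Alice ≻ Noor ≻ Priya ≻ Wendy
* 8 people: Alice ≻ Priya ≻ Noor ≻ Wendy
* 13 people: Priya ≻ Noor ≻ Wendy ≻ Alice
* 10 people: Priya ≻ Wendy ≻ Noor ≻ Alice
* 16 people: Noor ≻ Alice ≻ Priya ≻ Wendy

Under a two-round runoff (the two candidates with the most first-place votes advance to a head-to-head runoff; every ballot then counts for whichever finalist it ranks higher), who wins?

Alice

Round 1 first-place votes: Priya 23, Wendy 0, Alice 17, Noor 16. Priya and Alice advance.
Runoff: Priya is ranked above Alice on 23 ballots, Alice above Priya on 33.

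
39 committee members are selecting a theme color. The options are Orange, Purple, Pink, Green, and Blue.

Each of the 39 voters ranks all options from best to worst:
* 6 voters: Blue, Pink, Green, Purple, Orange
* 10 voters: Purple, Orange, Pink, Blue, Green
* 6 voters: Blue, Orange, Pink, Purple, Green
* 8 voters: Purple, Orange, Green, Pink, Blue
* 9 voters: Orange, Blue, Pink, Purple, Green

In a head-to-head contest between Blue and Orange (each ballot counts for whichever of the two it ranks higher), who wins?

Blue is ranked above Orange on 12 ballots; Orange above Blue on 27.

Orange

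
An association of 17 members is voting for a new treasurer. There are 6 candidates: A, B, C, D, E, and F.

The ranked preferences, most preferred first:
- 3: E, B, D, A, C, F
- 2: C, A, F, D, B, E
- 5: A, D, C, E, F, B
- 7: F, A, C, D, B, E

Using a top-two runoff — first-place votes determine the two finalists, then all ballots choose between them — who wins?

Round 1 first-place votes: A 5, B 0, C 2, D 0, E 3, F 7. F and A advance.
Runoff: F is ranked above A on 7 ballots, A above F on 10.

A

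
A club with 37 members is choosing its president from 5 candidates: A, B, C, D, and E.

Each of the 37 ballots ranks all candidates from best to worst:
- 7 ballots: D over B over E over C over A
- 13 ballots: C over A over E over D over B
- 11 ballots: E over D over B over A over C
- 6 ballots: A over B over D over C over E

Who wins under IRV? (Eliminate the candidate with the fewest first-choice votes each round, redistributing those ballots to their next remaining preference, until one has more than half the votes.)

Round 1: A 6, B 0, C 13, D 7, E 11. B eliminated.
Round 2: A 6, C 13, D 7, E 11. A eliminated.
Round 3: C 13, D 13, E 11. E eliminated.
Round 4: C 13, D 24. D has a majority (≥19).

D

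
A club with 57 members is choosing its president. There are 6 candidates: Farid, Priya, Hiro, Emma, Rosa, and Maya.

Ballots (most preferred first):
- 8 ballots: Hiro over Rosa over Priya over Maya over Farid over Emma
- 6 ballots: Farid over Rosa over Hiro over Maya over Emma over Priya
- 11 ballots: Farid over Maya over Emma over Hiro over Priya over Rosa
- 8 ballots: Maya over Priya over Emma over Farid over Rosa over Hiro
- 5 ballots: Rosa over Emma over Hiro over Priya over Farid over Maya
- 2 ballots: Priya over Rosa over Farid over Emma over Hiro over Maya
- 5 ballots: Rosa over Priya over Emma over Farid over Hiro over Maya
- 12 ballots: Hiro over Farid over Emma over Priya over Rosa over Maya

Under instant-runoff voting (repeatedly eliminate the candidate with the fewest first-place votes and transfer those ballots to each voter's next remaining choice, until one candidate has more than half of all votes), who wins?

Round 1: Farid 17, Priya 2, Hiro 20, Emma 0, Rosa 10, Maya 8. Emma eliminated.
Round 2: Farid 17, Priya 2, Hiro 20, Rosa 10, Maya 8. Priya eliminated.
Round 3: Farid 17, Hiro 20, Rosa 12, Maya 8. Maya eliminated.
Round 4: Farid 25, Hiro 20, Rosa 12. Rosa eliminated.
Round 5: Farid 32, Hiro 25. Farid has a majority (≥29).

Farid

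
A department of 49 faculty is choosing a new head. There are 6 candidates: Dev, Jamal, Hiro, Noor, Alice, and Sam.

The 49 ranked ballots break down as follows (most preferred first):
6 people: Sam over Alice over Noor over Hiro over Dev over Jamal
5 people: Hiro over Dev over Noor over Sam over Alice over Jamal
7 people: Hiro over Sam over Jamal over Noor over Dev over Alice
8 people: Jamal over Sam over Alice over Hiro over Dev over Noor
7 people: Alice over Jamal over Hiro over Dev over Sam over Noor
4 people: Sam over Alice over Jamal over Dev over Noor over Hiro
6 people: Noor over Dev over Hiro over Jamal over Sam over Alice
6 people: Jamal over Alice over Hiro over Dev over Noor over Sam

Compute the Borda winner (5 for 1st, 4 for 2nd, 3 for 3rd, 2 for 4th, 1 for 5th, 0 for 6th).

Dev: 6×1 + 5×4 + 7×1 + 8×1 + 7×2 + 4×2 + 6×4 + 6×2 = 99
Jamal: 6×0 + 5×0 + 7×3 + 8×5 + 7×4 + 4×3 + 6×2 + 6×5 = 143
Hiro: 6×2 + 5×5 + 7×5 + 8×2 + 7×3 + 4×0 + 6×3 + 6×3 = 145
Noor: 6×3 + 5×3 + 7×2 + 8×0 + 7×0 + 4×1 + 6×5 + 6×1 = 87
Alice: 6×4 + 5×1 + 7×0 + 8×3 + 7×5 + 4×4 + 6×0 + 6×4 = 128
Sam: 6×5 + 5×2 + 7×4 + 8×4 + 7×1 + 4×5 + 6×1 + 6×0 = 133

Hiro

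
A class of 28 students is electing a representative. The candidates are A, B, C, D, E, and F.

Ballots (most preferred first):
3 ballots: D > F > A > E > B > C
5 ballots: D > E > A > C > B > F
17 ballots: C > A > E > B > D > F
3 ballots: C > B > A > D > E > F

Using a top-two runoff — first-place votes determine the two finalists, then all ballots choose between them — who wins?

C

Round 1 first-place votes: A 0, B 0, C 20, D 8, E 0, F 0. C and D advance.
Runoff: C is ranked above D on 20 ballots, D above C on 8.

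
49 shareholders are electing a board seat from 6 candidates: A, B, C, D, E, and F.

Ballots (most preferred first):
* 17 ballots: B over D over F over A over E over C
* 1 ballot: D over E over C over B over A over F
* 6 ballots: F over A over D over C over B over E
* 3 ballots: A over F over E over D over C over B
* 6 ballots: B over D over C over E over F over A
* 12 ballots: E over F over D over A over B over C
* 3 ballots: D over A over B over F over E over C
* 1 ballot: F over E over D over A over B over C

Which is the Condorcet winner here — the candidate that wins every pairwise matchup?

D

D vs A: 40–9
D vs B: 26–23
D vs C: 49–0
D vs E: 33–16
D vs F: 27–22
D beats every other candidate.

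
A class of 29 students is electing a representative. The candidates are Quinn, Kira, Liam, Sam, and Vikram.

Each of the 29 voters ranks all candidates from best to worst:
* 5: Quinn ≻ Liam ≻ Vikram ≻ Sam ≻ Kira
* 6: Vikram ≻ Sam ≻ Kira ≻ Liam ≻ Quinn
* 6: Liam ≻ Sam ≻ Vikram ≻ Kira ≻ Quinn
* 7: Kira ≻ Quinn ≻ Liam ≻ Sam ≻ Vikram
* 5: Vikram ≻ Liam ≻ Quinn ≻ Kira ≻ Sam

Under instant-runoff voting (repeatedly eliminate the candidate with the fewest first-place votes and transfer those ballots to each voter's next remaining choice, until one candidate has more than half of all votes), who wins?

Liam

Round 1: Quinn 5, Kira 7, Liam 6, Sam 0, Vikram 11. Sam eliminated.
Round 2: Quinn 5, Kira 7, Liam 6, Vikram 11. Quinn eliminated.
Round 3: Kira 7, Liam 11, Vikram 11. Kira eliminated.
Round 4: Liam 18, Vikram 11. Liam has a majority (≥15).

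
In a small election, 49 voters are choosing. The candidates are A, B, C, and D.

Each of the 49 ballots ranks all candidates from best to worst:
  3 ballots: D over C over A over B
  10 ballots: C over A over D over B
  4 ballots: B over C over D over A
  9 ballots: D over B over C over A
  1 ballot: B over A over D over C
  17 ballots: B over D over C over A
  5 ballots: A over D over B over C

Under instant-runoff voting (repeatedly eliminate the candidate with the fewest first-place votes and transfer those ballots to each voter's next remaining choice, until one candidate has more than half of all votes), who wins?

Round 1: A 5, B 22, C 10, D 12. A eliminated.
Round 2: B 22, C 10, D 17. C eliminated.
Round 3: B 22, D 27. D has a majority (≥25).

D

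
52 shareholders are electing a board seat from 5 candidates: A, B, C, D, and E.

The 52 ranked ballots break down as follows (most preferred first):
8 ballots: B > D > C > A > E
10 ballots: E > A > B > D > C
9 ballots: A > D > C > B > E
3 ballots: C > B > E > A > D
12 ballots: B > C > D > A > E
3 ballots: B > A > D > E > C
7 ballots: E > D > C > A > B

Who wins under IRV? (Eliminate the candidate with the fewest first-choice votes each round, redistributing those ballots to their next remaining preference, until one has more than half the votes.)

Round 1: A 9, B 23, C 3, D 0, E 17. D eliminated.
Round 2: A 9, B 23, C 3, E 17. C eliminated.
Round 3: A 9, B 26, E 17. A eliminated.
Round 4: B 35, E 17. B has a majority (≥27).

B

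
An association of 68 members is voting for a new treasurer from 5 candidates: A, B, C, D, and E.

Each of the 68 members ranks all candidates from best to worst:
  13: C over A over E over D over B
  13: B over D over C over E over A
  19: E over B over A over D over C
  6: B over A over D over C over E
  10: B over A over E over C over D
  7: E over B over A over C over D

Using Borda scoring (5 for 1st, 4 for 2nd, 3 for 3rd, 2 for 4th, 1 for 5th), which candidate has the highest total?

A: 13×4 + 13×1 + 19×3 + 6×4 + 10×4 + 7×3 = 207
B: 13×1 + 13×5 + 19×4 + 6×5 + 10×5 + 7×4 = 262
C: 13×5 + 13×3 + 19×1 + 6×2 + 10×2 + 7×2 = 169
D: 13×2 + 13×4 + 19×2 + 6×3 + 10×1 + 7×1 = 151
E: 13×3 + 13×2 + 19×5 + 6×1 + 10×3 + 7×5 = 231

B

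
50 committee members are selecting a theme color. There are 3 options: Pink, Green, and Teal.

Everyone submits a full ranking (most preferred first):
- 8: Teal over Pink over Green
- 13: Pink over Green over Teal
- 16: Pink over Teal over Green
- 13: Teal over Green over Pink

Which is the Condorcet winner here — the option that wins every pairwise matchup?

Pink vs Green: 37–13
Pink vs Teal: 29–21
Pink beats every other option.

Pink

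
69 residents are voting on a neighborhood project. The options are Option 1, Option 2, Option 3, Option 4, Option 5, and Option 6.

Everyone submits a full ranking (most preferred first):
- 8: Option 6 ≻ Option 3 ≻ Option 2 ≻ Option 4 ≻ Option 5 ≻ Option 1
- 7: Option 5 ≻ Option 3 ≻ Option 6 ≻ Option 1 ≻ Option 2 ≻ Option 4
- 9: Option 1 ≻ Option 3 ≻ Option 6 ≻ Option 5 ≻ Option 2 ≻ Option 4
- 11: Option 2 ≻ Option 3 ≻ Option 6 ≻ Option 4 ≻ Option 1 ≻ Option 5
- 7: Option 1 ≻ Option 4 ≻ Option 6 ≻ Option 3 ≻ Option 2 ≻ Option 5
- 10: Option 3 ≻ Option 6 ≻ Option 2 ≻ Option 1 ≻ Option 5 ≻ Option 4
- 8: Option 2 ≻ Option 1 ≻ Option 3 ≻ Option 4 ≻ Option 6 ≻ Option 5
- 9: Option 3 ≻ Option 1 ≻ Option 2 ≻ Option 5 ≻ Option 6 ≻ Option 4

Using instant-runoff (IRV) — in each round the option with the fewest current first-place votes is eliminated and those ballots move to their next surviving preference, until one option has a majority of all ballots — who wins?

Round 1: Option 1 16, Option 2 19, Option 3 19, Option 4 0, Option 5 7, Option 6 8. Option 4 eliminated.
Round 2: Option 1 16, Option 2 19, Option 3 19, Option 5 7, Option 6 8. Option 5 eliminated.
Round 3: Option 1 16, Option 2 19, Option 3 26, Option 6 8. Option 6 eliminated.
Round 4: Option 1 16, Option 2 19, Option 3 34. Option 1 eliminated.
Round 5: Option 2 19, Option 3 50. Option 3 has a majority (≥35).

Option 3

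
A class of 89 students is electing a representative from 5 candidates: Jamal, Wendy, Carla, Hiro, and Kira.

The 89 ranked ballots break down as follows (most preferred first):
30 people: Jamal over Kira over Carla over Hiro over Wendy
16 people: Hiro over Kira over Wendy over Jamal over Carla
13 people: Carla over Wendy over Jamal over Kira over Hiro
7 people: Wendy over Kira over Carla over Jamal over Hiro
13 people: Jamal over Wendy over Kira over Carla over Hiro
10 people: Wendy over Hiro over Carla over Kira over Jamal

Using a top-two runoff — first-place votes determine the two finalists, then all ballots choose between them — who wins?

Wendy

Round 1 first-place votes: Jamal 43, Wendy 17, Carla 13, Hiro 16, Kira 0. Jamal and Wendy advance.
Runoff: Jamal is ranked above Wendy on 43 ballots, Wendy above Jamal on 46.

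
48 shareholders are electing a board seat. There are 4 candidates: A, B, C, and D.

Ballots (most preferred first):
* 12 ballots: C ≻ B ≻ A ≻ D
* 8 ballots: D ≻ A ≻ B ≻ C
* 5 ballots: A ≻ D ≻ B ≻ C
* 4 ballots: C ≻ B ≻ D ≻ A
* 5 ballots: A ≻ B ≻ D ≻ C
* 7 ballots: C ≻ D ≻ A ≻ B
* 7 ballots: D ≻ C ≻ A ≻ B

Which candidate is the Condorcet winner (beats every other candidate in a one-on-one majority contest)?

D

D vs A: 26–22
D vs B: 27–21
D vs C: 25–23
D beats every other candidate.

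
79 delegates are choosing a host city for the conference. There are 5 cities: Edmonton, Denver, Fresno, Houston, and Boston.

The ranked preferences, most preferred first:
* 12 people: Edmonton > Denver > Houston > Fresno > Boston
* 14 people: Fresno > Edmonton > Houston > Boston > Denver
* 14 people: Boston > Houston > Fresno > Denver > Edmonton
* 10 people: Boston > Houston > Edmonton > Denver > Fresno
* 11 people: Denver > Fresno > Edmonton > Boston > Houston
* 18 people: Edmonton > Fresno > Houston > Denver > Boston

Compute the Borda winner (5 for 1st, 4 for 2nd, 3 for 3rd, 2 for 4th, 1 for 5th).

Edmonton: 12×5 + 14×4 + 14×1 + 10×3 + 11×3 + 18×5 = 283
Denver: 12×4 + 14×1 + 14×2 + 10×2 + 11×5 + 18×2 = 201
Fresno: 12×2 + 14×5 + 14×3 + 10×1 + 11×4 + 18×4 = 262
Houston: 12×3 + 14×3 + 14×4 + 10×4 + 11×1 + 18×3 = 239
Boston: 12×1 + 14×2 + 14×5 + 10×5 + 11×2 + 18×1 = 200

Edmonton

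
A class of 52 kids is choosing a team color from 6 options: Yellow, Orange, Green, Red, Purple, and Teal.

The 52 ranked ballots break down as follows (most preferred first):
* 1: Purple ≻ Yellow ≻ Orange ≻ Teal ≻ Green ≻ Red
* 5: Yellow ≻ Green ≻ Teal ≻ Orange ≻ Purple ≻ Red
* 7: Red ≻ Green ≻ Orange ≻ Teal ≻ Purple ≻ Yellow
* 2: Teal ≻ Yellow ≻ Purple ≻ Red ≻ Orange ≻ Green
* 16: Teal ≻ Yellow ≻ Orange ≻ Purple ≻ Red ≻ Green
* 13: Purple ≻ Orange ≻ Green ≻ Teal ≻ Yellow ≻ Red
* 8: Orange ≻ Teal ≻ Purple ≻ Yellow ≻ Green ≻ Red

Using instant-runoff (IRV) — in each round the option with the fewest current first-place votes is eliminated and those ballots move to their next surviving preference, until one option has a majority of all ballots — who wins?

Round 1: Yellow 5, Orange 8, Green 0, Red 7, Purple 14, Teal 18. Green eliminated.
Round 2: Yellow 5, Orange 8, Red 7, Purple 14, Teal 18. Yellow eliminated.
Round 3: Orange 8, Red 7, Purple 14, Teal 23. Red eliminated.
Round 4: Orange 15, Purple 14, Teal 23. Purple eliminated.
Round 5: Orange 29, Teal 23. Orange has a majority (≥27).

Orange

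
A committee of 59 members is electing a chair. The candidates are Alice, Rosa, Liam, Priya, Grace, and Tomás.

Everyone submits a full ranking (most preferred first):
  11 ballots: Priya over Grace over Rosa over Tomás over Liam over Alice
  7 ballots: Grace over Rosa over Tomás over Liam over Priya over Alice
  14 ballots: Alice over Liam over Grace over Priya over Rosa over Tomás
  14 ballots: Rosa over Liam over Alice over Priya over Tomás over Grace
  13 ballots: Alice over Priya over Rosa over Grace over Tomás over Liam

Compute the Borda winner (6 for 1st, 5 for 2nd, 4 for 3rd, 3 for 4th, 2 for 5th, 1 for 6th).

Rosa

Alice: 11×1 + 7×1 + 14×6 + 14×4 + 13×6 = 236
Rosa: 11×4 + 7×5 + 14×2 + 14×6 + 13×4 = 243
Liam: 11×2 + 7×3 + 14×5 + 14×5 + 13×1 = 196
Priya: 11×6 + 7×2 + 14×3 + 14×3 + 13×5 = 229
Grace: 11×5 + 7×6 + 14×4 + 14×1 + 13×3 = 206
Tomás: 11×3 + 7×4 + 14×1 + 14×2 + 13×2 = 129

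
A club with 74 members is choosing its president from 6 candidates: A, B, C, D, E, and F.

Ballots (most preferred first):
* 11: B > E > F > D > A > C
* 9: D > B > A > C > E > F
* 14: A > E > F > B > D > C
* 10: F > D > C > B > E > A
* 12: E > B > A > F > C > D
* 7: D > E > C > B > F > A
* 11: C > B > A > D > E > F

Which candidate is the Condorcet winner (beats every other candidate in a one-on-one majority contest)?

B

B vs A: 60–14
B vs C: 46–28
B vs D: 48–26
B vs E: 41–33
B vs F: 50–24
B beats every other candidate.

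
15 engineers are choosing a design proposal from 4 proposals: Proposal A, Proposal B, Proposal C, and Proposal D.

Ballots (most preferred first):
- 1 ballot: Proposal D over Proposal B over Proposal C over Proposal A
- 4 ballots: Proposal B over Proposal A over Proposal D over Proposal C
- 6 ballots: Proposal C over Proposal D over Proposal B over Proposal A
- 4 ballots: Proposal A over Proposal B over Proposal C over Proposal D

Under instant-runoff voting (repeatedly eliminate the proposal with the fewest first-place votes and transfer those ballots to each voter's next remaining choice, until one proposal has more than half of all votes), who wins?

Round 1: Proposal A 4, Proposal B 4, Proposal C 6, Proposal D 1. Proposal D eliminated.
Round 2: Proposal A 4, Proposal B 5, Proposal C 6. Proposal A eliminated.
Round 3: Proposal B 9, Proposal C 6. Proposal B has a majority (≥8).

Proposal B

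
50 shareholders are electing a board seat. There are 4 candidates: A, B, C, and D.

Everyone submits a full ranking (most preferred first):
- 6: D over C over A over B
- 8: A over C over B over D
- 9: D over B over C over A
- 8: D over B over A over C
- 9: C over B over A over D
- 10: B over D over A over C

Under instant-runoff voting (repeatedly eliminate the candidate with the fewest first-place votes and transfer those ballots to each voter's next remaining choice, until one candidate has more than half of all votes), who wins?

D

Round 1: A 8, B 10, C 9, D 23. A eliminated.
Round 2: B 10, C 17, D 23. B eliminated.
Round 3: C 17, D 33. D has a majority (≥26).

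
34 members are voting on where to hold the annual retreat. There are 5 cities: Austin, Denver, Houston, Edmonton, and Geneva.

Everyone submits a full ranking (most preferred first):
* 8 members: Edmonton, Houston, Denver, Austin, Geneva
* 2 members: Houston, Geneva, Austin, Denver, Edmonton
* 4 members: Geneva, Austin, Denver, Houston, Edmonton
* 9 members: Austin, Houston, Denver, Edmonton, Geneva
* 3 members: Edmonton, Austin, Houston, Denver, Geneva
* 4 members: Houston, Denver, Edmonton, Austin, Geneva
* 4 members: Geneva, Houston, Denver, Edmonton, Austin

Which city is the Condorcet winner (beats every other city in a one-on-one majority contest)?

Houston

Houston vs Austin: 18–16
Houston vs Denver: 30–4
Houston vs Edmonton: 23–11
Houston vs Geneva: 26–8
Houston beats every other city.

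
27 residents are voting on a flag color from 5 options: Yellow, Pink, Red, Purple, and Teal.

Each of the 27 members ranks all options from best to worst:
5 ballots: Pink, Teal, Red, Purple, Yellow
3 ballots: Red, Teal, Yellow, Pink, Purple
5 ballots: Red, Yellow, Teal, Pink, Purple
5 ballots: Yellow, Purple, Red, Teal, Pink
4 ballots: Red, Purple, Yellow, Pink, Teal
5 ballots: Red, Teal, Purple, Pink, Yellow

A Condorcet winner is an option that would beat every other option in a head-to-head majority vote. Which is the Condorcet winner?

Red vs Yellow: 22–5
Red vs Pink: 22–5
Red vs Purple: 22–5
Red vs Teal: 22–5
Red beats every other option.

Red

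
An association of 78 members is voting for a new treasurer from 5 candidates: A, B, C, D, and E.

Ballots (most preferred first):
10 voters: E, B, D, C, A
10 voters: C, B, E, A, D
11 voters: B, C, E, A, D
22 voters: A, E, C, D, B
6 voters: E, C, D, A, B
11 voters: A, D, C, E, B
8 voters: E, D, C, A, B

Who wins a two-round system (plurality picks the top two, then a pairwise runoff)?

Round 1 first-place votes: A 33, B 11, C 10, D 0, E 24. A and E advance.
Runoff: A is ranked above E on 33 ballots, E above A on 45.

E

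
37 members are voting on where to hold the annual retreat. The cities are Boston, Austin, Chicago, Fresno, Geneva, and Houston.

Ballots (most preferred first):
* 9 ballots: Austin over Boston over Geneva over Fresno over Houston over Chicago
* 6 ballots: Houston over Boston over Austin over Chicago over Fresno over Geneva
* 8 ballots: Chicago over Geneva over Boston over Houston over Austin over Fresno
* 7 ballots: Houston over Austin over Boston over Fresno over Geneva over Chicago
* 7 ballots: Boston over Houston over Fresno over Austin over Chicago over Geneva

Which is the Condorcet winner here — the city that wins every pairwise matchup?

Boston

Boston vs Austin: 21–16
Boston vs Chicago: 29–8
Boston vs Fresno: 37–0
Boston vs Geneva: 29–8
Boston vs Houston: 24–13
Boston beats every other city.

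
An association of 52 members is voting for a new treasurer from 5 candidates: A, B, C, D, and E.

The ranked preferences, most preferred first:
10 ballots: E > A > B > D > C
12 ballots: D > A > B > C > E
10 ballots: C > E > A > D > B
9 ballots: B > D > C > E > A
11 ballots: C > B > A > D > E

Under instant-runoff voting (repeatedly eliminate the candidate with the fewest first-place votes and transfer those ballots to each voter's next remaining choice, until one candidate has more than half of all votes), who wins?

D

Round 1: A 0, B 9, C 21, D 12, E 10. A eliminated.
Round 2: B 9, C 21, D 12, E 10. B eliminated.
Round 3: C 21, D 21, E 10. E eliminated.
Round 4: C 21, D 31. D has a majority (≥27).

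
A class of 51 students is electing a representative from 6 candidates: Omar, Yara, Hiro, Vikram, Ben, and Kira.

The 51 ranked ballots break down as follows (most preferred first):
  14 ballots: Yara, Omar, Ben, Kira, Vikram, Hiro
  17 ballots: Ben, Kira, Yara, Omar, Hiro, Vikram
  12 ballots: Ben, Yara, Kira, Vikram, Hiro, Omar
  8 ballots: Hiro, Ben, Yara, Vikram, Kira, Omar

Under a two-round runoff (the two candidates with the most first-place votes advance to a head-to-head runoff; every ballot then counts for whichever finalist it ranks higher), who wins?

Ben

Round 1 first-place votes: Omar 0, Yara 14, Hiro 8, Vikram 0, Ben 29, Kira 0. Ben and Yara advance.
Runoff: Ben is ranked above Yara on 37 ballots, Yara above Ben on 14.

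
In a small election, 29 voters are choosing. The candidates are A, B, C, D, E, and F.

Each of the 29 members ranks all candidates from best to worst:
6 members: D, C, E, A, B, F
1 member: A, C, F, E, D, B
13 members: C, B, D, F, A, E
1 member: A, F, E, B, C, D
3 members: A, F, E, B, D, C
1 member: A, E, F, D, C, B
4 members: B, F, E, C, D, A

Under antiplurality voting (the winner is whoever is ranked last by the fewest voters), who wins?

D

Last-place votes: A 4, B 2, C 3, D 1, E 13, F 6.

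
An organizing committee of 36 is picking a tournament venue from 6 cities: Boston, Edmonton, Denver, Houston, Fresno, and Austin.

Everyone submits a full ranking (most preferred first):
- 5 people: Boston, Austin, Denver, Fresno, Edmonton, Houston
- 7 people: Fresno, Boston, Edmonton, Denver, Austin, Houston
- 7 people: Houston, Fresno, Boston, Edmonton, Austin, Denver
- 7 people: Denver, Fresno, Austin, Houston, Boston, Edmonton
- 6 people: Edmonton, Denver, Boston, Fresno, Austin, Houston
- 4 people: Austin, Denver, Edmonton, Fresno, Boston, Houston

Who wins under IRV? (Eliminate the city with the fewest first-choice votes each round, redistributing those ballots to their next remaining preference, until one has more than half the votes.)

Round 1: Boston 5, Edmonton 6, Denver 7, Houston 7, Fresno 7, Austin 4. Austin eliminated.
Round 2: Boston 5, Edmonton 6, Denver 11, Houston 7, Fresno 7. Boston eliminated.
Round 3: Edmonton 6, Denver 16, Houston 7, Fresno 7. Edmonton eliminated.
Round 4: Denver 22, Houston 7, Fresno 7. Denver has a majority (≥19).

Denver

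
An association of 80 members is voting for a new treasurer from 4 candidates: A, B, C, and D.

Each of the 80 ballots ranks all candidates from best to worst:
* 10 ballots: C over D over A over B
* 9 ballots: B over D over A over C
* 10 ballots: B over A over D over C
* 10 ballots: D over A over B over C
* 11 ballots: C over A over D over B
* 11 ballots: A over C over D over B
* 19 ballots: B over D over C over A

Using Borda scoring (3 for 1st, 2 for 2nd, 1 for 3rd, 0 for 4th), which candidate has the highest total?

A: 10×1 + 9×1 + 10×2 + 10×2 + 11×2 + 11×3 + 19×0 = 114
B: 10×0 + 9×3 + 10×3 + 10×1 + 11×0 + 11×0 + 19×3 = 124
C: 10×3 + 9×0 + 10×0 + 10×0 + 11×3 + 11×2 + 19×1 = 104
D: 10×2 + 9×2 + 10×1 + 10×3 + 11×1 + 11×1 + 19×2 = 138

D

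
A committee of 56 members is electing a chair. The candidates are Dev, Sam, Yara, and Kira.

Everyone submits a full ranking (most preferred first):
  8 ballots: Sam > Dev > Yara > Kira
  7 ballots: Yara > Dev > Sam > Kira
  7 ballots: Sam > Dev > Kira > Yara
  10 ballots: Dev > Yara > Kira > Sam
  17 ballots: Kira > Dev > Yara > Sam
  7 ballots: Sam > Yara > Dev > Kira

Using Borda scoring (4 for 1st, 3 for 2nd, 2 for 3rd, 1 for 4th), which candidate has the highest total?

Dev

Dev: 8×3 + 7×3 + 7×3 + 10×4 + 17×3 + 7×2 = 171
Sam: 8×4 + 7×2 + 7×4 + 10×1 + 17×1 + 7×4 = 129
Yara: 8×2 + 7×4 + 7×1 + 10×3 + 17×2 + 7×3 = 136
Kira: 8×1 + 7×1 + 7×2 + 10×2 + 17×4 + 7×1 = 124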